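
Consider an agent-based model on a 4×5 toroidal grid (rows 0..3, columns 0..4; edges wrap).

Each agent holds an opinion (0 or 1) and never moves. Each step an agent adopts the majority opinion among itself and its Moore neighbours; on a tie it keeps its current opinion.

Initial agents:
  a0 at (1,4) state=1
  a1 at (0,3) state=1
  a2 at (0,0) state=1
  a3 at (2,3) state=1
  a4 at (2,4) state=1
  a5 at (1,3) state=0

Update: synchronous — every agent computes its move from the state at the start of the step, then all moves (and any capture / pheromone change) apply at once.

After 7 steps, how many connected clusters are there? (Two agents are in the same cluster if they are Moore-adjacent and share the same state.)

t=1: a0@(1,4):1 a1@(0,3):1 a2@(0,0):1 a3@(2,3):1 a4@(2,4):1 a5@(1,3):1
t=2: (unchanged — steady state)

1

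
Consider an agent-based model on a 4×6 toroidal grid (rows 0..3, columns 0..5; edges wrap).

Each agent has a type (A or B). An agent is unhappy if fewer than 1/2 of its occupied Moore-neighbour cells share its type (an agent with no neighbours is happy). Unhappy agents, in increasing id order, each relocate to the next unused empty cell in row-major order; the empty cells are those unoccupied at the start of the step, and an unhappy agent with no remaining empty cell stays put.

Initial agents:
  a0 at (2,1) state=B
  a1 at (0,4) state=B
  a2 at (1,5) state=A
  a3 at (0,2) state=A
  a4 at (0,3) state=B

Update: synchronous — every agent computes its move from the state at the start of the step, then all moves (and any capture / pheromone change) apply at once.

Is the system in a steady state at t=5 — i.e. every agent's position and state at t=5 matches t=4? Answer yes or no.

yes

t=1: a0@(2,1):B a1@(0,4):B a2@(0,0):A a3@(0,1):A a4@(0,3):B
t=2: (unchanged — steady state)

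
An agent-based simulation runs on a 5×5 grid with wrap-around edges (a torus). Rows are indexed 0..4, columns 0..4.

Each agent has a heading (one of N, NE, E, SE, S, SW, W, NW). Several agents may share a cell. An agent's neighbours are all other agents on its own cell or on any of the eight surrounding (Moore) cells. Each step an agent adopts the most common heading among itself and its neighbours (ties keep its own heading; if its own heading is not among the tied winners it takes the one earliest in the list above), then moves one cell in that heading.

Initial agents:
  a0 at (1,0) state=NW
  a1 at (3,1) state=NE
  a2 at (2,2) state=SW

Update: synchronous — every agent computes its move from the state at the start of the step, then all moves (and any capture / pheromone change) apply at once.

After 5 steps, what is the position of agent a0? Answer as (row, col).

(1, 0)

t=1: a0@(0,4):NW a1@(2,2):NE a2@(3,1):SW
t=2: a0@(4,3):NW a1@(1,3):NE a2@(4,0):SW
t=3: a0@(3,2):NW a1@(0,4):NE a2@(0,4):SW
t=4: a0@(2,1):NW a1@(4,0):NE a2@(1,3):SW
t=5: a0@(1,0):NW a1@(3,1):NE a2@(2,2):SW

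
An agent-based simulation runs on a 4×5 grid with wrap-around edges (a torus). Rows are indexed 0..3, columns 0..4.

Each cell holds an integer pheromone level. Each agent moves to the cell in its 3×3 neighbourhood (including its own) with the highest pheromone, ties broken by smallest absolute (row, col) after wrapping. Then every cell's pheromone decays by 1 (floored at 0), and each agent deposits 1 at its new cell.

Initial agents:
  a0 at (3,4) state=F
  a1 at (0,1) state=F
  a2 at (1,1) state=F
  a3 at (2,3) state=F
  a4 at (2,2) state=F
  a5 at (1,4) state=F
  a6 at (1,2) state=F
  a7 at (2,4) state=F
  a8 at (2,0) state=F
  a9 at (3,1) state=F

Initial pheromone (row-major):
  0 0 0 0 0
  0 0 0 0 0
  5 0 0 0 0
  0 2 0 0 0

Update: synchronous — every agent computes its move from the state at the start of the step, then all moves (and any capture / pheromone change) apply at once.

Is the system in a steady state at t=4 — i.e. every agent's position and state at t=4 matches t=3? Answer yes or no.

no

t=1: a0@(2,0) a1@(3,1) a2@(2,0) a3@(1,2) a4@(3,1) a5@(2,0) a6@(0,1) a7@(2,0) a8@(2,0) a9@(2,0) | pheromone: 0 1 0 0 0 / 0 0 1 0 0 / 10 0 0 0 0 / 0 3 0 0 0
t=2: a0@(2,0) a1@(2,0) a2@(2,0) a3@(0,1) a4@(2,0) a5@(2,0) a6@(3,1) a7@(2,0) a8@(2,0) a9@(2,0) | pheromone: 0 1 0 0 0 / 0 0 0 0 0 / 17 0 0 0 0 / 0 3 0 0 0
t=3: a0@(2,0) a1@(2,0) a2@(2,0) a3@(3,1) a4@(2,0) a5@(2,0) a6@(2,0) a7@(2,0) a8@(2,0) a9@(2,0) | pheromone: 0 0 0 0 0 / 0 0 0 0 0 / 25 0 0 0 0 / 0 3 0 0 0
t=4: a0@(2,0) a1@(2,0) a2@(2,0) a3@(2,0) a4@(2,0) a5@(2,0) a6@(2,0) a7@(2,0) a8@(2,0) a9@(2,0) | pheromone: 0 0 0 0 0 / 0 0 0 0 0 / 34 0 0 0 0 / 0 2 0 0 0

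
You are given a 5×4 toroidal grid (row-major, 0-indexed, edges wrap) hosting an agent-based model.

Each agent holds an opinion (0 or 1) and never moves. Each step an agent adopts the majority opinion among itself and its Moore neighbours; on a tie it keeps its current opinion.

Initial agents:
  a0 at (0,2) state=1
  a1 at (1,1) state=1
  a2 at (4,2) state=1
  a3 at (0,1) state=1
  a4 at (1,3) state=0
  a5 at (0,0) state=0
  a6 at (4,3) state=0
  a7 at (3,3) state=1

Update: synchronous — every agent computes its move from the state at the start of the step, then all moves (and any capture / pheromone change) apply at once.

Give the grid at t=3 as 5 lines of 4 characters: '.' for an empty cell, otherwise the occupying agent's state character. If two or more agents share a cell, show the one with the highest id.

111.
.1.1
....
...1
..11

t=1: a0@(0,2):1 a1@(1,1):1 a2@(4,2):1 a3@(0,1):1 a4@(1,3):0 a5@(0,0):0 a6@(4,3):1 a7@(3,3):1
t=2: a0@(0,2):1 a1@(1,1):1 a2@(4,2):1 a3@(0,1):1 a4@(1,3):0 a5@(0,0):1 a6@(4,3):1 a7@(3,3):1
t=3: a0@(0,2):1 a1@(1,1):1 a2@(4,2):1 a3@(0,1):1 a4@(1,3):1 a5@(0,0):1 a6@(4,3):1 a7@(3,3):1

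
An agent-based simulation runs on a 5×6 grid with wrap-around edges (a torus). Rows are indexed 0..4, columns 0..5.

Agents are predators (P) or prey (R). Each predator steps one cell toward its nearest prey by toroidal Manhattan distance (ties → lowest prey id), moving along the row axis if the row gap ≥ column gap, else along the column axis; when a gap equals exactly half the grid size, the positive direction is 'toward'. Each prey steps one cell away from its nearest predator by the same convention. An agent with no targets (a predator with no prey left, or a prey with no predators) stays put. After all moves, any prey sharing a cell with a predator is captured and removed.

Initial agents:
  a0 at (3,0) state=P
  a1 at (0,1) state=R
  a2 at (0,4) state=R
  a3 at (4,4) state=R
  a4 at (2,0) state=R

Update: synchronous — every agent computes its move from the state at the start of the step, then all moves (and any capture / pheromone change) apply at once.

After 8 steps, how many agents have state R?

4

t=1: a0@(2,0):P a1@(1,1):R a2@(1,4):R a3@(4,3):R a4@(1,0):R
t=2: a0@(1,0):P a1@(0,1):R a2@(1,3):R a3@(4,2):R a4@(0,0):R
t=3: a0@(0,0):P a1@(4,1):R a2@(1,2):R a3@(3,2):R a4@(4,0):R
t=4: a0@(4,0):P a1@(3,1):R a2@(1,3):R a3@(2,2):R a4@(3,0):R
t=5: a0@(3,0):P a1@(2,1):R a2@(1,2):R a3@(1,2):R a4@(2,0):R
t=6: a0@(2,0):P a1@(1,1):R a2@(0,2):R a3@(0,2):R a4@(1,0):R
t=7: a0@(1,0):P a1@(0,1):R a2@(4,2):R a3@(4,2):R a4@(0,0):R
t=8: a0@(0,0):P a1@(4,1):R a2@(3,2):R a3@(3,2):R a4@(4,0):R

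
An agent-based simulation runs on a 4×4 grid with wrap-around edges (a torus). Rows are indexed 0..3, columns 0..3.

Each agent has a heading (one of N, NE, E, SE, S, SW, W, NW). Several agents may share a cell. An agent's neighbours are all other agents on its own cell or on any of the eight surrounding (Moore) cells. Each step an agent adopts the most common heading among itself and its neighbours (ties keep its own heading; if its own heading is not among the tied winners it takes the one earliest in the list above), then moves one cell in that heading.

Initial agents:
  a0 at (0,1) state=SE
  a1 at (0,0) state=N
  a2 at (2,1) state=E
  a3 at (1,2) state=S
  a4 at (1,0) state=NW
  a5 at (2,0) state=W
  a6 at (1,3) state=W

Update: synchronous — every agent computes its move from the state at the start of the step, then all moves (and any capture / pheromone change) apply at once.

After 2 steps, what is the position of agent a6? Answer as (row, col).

(1, 1)

t=1: a0@(1,2):SE a1@(3,0):N a2@(2,2):E a3@(2,2):S a4@(1,3):W a5@(2,3):W a6@(1,2):W
t=2: a0@(1,1):W a1@(2,0):N a2@(2,1):W a3@(2,1):W a4@(1,2):W a5@(2,2):W a6@(1,1):W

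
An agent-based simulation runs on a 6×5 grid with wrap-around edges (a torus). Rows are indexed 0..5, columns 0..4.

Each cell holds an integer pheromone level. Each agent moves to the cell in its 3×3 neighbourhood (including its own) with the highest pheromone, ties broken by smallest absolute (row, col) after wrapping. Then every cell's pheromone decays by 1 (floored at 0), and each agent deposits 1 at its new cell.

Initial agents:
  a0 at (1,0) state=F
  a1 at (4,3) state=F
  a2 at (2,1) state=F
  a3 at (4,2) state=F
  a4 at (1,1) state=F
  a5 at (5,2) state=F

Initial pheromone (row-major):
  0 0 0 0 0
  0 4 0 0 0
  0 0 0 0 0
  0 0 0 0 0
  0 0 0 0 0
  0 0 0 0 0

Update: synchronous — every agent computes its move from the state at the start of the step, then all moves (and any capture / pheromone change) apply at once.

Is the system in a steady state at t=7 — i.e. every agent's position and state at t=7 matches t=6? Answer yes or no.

t=1: a0@(1,1) a1@(3,2) a2@(1,1) a3@(3,1) a4@(1,1) a5@(0,1) | pheromone: 0 1 0 0 0 / 0 6 0 0 0 / 0 0 0 0 0 / 0 1 1 0 0 / 0 0 0 0 0 / 0 0 0 0 0
t=2: a0@(1,1) a1@(3,1) a2@(1,1) a3@(3,1) a4@(1,1) a5@(1,1) | pheromone: 0 0 0 0 0 / 0 9 0 0 0 / 0 0 0 0 0 / 0 2 0 0 0 / 0 0 0 0 0 / 0 0 0 0 0
t=3: a0@(1,1) a1@(3,1) a2@(1,1) a3@(3,1) a4@(1,1) a5@(1,1) | pheromone: 0 0 0 0 0 / 0 12 0 0 0 / 0 0 0 0 0 / 0 3 0 0 0 / 0 0 0 0 0 / 0 0 0 0 0
t=4: a0@(1,1) a1@(3,1) a2@(1,1) a3@(3,1) a4@(1,1) a5@(1,1) | pheromone: 0 0 0 0 0 / 0 15 0 0 0 / 0 0 0 0 0 / 0 4 0 0 0 / 0 0 0 0 0 / 0 0 0 0 0
t=5: a0@(1,1) a1@(3,1) a2@(1,1) a3@(3,1) a4@(1,1) a5@(1,1) | pheromone: 0 0 0 0 0 / 0 18 0 0 0 / 0 0 0 0 0 / 0 5 0 0 0 / 0 0 0 0 0 / 0 0 0 0 0
t=6: a0@(1,1) a1@(3,1) a2@(1,1) a3@(3,1) a4@(1,1) a5@(1,1) | pheromone: 0 0 0 0 0 / 0 21 0 0 0 / 0 0 0 0 0 / 0 6 0 0 0 / 0 0 0 0 0 / 0 0 0 0 0
t=7: a0@(1,1) a1@(3,1) a2@(1,1) a3@(3,1) a4@(1,1) a5@(1,1) | pheromone: 0 0 0 0 0 / 0 24 0 0 0 / 0 0 0 0 0 / 0 7 0 0 0 / 0 0 0 0 0 / 0 0 0 0 0

yes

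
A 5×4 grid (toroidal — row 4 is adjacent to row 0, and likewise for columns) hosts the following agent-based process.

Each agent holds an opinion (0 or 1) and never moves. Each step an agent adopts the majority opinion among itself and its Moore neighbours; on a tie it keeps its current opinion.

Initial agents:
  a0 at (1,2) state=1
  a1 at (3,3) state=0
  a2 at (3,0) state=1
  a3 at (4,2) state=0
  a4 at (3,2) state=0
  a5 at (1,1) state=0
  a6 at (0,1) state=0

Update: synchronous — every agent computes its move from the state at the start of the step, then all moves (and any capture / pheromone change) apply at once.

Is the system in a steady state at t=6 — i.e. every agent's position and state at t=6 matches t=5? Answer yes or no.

t=1: a0@(1,2):0 a1@(3,3):0 a2@(3,0):1 a3@(4,2):0 a4@(3,2):0 a5@(1,1):0 a6@(0,1):0
t=2: (unchanged — steady state)

yes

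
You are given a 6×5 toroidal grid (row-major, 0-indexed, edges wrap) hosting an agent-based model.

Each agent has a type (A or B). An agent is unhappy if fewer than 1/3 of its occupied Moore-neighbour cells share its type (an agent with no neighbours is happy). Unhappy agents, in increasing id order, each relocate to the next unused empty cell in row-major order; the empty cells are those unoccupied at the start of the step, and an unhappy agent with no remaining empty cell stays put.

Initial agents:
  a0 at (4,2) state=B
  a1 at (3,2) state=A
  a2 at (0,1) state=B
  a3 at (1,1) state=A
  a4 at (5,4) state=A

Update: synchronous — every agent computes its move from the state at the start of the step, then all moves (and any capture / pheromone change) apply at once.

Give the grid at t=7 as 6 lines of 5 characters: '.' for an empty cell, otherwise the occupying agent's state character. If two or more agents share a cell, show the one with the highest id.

t=1: a0@(0,0):B a1@(0,2):A a2@(0,3):B a3@(0,4):A a4@(5,4):A
t=2: a0@(0,1):B a1@(1,0):A a2@(1,1):B a3@(0,4):A a4@(5,4):A
t=3: (unchanged — steady state)

.B..A
AB...
.....
.....
.....
....A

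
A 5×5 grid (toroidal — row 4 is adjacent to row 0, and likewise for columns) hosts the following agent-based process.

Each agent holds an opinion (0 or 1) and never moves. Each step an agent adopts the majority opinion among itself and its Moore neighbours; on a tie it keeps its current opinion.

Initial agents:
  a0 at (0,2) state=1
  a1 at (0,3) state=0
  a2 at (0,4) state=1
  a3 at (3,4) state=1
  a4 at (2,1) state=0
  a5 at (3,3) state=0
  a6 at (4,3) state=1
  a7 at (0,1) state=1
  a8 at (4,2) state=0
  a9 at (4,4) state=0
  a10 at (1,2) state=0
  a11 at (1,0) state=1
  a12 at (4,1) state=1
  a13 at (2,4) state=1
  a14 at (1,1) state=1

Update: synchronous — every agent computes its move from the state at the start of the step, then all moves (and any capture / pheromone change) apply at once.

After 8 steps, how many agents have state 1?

15

t=1: a0@(0,2):1 a1@(0,3):0 a2@(0,4):1 a3@(3,4):1 a4@(2,1):0 a5@(3,3):0 a6@(4,3):1 a7@(0,1):1 a8@(4,2):1 a9@(4,4):0 a10@(1,2):0 a11@(1,0):1 a12@(4,1):1 a13@(2,4):1 a14@(1,1):1
t=2: a0@(0,2):1 a1@(0,3):1 a2@(0,4):1 a3@(3,4):1 a4@(2,1):0 a5@(3,3):1 a6@(4,3):1 a7@(0,1):1 a8@(4,2):1 a9@(4,4):0 a10@(1,2):0 a11@(1,0):1 a12@(4,1):1 a13@(2,4):1 a14@(1,1):1
t=3: a0@(0,2):1 a1@(0,3):1 a2@(0,4):1 a3@(3,4):1 a4@(2,1):0 a5@(3,3):1 a6@(4,3):1 a7@(0,1):1 a8@(4,2):1 a9@(4,4):1 a10@(1,2):1 a11@(1,0):1 a12@(4,1):1 a13@(2,4):1 a14@(1,1):1
t=4: a0@(0,2):1 a1@(0,3):1 a2@(0,4):1 a3@(3,4):1 a4@(2,1):1 a5@(3,3):1 a6@(4,3):1 a7@(0,1):1 a8@(4,2):1 a9@(4,4):1 a10@(1,2):1 a11@(1,0):1 a12@(4,1):1 a13@(2,4):1 a14@(1,1):1
t=5: (unchanged — steady state)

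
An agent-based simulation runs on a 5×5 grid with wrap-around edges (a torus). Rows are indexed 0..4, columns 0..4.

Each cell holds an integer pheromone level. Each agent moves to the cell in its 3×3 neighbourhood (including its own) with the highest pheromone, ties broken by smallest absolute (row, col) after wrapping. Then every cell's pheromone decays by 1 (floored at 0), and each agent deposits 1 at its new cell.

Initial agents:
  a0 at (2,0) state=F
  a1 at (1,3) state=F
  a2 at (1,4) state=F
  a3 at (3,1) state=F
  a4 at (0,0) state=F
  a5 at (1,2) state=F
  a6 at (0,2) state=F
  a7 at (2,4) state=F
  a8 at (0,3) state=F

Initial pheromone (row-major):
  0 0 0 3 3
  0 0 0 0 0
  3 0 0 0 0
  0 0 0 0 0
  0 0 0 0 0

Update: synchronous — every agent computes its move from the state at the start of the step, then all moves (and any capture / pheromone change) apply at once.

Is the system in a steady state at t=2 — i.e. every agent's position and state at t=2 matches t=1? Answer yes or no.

t=1: a0@(2,0) a1@(0,3) a2@(0,3) a3@(2,0) a4@(0,4) a5@(0,3) a6@(0,3) a7@(2,0) a8@(0,3) | pheromone: 0 0 0 7 3 / 0 0 0 0 0 / 5 0 0 0 0 / 0 0 0 0 0 / 0 0 0 0 0
t=2: a0@(2,0) a1@(0,3) a2@(0,3) a3@(2,0) a4@(0,3) a5@(0,3) a6@(0,3) a7@(2,0) a8@(0,3) | pheromone: 0 0 0 12 2 / 0 0 0 0 0 / 7 0 0 0 0 / 0 0 0 0 0 / 0 0 0 0 0

no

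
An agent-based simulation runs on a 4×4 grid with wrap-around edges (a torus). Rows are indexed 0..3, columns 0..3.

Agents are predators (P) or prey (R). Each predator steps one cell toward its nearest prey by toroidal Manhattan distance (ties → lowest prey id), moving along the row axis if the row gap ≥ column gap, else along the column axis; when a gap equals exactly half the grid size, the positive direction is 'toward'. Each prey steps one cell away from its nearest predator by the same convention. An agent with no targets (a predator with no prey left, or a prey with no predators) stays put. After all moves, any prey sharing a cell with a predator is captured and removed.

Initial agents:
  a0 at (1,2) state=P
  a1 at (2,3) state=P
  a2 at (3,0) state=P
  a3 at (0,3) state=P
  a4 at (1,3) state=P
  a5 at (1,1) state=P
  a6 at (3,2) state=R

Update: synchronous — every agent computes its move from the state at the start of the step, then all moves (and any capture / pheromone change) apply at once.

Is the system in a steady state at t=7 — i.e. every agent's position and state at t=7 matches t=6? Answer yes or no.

t=1: a0@(2,2):P a1@(3,3):P a2@(3,1):P a3@(3,3):P a4@(2,3):P a5@(2,1):P
t=2: (unchanged — steady state)

yes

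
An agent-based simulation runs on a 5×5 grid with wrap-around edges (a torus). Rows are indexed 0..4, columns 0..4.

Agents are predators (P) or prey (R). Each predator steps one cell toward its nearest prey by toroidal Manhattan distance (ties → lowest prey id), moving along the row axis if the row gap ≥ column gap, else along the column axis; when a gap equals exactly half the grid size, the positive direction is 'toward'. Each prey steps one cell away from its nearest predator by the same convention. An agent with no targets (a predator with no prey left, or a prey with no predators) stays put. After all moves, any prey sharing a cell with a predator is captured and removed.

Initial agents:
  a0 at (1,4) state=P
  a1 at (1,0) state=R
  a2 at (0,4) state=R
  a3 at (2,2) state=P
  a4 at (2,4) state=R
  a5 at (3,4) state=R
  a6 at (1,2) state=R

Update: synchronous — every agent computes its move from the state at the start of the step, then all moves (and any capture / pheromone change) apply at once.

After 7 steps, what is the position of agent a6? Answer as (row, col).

(3, 2)

t=1: a0@(1,0):P a1@(1,1):R a2@(4,4):R a3@(1,2):P a4@(3,4):R a5@(4,4):R a6@(0,2):R
t=2: a0@(1,1):P a1@(1,2):R a2@(3,4):R a3@(1,1):P a4@(4,4):R a5@(3,4):R a6@(4,2):R
t=3: a0@(1,2):P a1@(1,3):R a2@(4,4):R a3@(1,2):P a4@(3,4):R a5@(4,4):R a6@(3,2):R
t=4: a0@(1,3):P a1@(1,4):R a2@(3,4):R a3@(1,3):P a4@(4,4):R a5@(3,4):R a6@(4,2):R
t=5: a0@(1,4):P a1@(1,0):R a2@(4,4):R a3@(1,4):P a4@(3,4):R a5@(4,4):R a6@(3,2):R
t=6: a0@(1,0):P a1@(1,1):R a2@(3,4):R a3@(1,0):P a4@(4,4):R a5@(3,4):R a6@(4,2):R
t=7: a0@(1,1):P a1@(1,2):R a2@(4,4):R a3@(1,1):P a4@(3,4):R a5@(4,4):R a6@(3,2):R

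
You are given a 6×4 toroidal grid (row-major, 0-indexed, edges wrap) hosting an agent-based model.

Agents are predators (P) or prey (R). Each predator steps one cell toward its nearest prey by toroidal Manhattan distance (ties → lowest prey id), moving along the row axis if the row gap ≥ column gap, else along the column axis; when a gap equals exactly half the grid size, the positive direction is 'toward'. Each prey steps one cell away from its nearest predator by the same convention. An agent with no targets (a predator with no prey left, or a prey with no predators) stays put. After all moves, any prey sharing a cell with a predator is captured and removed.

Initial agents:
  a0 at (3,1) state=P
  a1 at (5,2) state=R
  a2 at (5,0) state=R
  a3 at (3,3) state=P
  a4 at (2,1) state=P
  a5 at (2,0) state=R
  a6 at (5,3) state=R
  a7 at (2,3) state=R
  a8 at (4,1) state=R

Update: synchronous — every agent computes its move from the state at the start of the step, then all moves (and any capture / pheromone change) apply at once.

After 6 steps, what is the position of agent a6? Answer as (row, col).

(3, 1)

t=1: a0@(4,1):P a1@(0,2):R a2@(0,0):R a3@(2,3):P a4@(2,0):P a6@(0,3):R a7@(1,3):R a8@(5,1):R
t=2: a0@(5,1):P a1@(1,2):R a2@(5,0):R a3@(1,3):P a4@(1,0):P a6@(5,3):R a7@(0,3):R a8@(0,1):R
t=3: a0@(5,0):P a2@(5,3):R a3@(1,2):P a4@(1,1):P a6@(5,2):R a7@(5,3):R
t=4: a0@(5,3):P a2@(5,2):R a3@(0,2):P a4@(0,1):P a6@(5,1):R a7@(5,2):R
t=5: a0@(5,2):P a3@(5,2):P a4@(5,1):P a6@(4,1):R
t=6: a0@(4,2):P a3@(4,2):P a4@(4,1):P a6@(3,1):R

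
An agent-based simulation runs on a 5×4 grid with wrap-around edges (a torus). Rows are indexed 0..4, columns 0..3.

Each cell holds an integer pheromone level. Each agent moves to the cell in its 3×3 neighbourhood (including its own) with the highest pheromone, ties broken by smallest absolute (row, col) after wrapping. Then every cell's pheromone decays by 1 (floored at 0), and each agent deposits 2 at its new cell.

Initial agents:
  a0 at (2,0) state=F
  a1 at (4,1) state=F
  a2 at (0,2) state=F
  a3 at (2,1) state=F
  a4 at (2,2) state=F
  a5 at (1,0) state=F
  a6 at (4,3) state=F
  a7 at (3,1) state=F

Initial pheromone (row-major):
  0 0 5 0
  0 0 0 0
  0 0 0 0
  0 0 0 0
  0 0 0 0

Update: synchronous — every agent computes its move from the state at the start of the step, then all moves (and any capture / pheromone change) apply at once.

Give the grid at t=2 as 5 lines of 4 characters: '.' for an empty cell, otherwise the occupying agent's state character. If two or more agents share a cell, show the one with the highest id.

..F.
F...
....
....
....

t=1: a0@(1,0) a1@(0,2) a2@(0,2) a3@(1,0) a4@(1,1) a5@(0,0) a6@(0,2) a7@(2,0) | pheromone: 2 0 10 0 / 4 2 0 0 / 2 0 0 0 / 0 0 0 0 / 0 0 0 0
t=2: a0@(1,0) a1@(0,2) a2@(0,2) a3@(1,0) a4@(0,2) a5@(1,0) a6@(0,2) a7@(1,0) | pheromone: 1 0 17 0 / 11 1 0 0 / 1 0 0 0 / 0 0 0 0 / 0 0 0 0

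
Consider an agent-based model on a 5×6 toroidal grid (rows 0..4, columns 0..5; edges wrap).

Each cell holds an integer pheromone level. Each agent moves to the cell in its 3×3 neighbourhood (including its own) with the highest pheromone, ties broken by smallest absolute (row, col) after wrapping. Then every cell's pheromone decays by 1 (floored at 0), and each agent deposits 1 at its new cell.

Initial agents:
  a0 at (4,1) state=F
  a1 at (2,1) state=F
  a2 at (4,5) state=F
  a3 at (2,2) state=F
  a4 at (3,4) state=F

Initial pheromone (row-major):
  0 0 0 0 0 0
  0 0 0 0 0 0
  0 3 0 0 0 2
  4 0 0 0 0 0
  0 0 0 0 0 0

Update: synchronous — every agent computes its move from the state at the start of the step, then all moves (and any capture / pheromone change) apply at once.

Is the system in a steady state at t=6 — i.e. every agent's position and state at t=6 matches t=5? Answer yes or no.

t=1: a0@(3,0) a1@(3,0) a2@(3,0) a3@(2,1) a4@(2,5) | pheromone: 0 0 0 0 0 0 / 0 0 0 0 0 0 / 0 3 0 0 0 2 / 6 0 0 0 0 0 / 0 0 0 0 0 0
t=2: a0@(3,0) a1@(3,0) a2@(3,0) a3@(3,0) a4@(3,0) | pheromone: 0 0 0 0 0 0 / 0 0 0 0 0 0 / 0 2 0 0 0 1 / 10 0 0 0 0 0 / 0 0 0 0 0 0
t=3: a0@(3,0) a1@(3,0) a2@(3,0) a3@(3,0) a4@(3,0) | pheromone: 0 0 0 0 0 0 / 0 0 0 0 0 0 / 0 1 0 0 0 0 / 14 0 0 0 0 0 / 0 0 0 0 0 0
t=4: a0@(3,0) a1@(3,0) a2@(3,0) a3@(3,0) a4@(3,0) | pheromone: 0 0 0 0 0 0 / 0 0 0 0 0 0 / 0 0 0 0 0 0 / 18 0 0 0 0 0 / 0 0 0 0 0 0
t=5: a0@(3,0) a1@(3,0) a2@(3,0) a3@(3,0) a4@(3,0) | pheromone: 0 0 0 0 0 0 / 0 0 0 0 0 0 / 0 0 0 0 0 0 / 22 0 0 0 0 0 / 0 0 0 0 0 0
t=6: a0@(3,0) a1@(3,0) a2@(3,0) a3@(3,0) a4@(3,0) | pheromone: 0 0 0 0 0 0 / 0 0 0 0 0 0 / 0 0 0 0 0 0 / 26 0 0 0 0 0 / 0 0 0 0 0 0

yes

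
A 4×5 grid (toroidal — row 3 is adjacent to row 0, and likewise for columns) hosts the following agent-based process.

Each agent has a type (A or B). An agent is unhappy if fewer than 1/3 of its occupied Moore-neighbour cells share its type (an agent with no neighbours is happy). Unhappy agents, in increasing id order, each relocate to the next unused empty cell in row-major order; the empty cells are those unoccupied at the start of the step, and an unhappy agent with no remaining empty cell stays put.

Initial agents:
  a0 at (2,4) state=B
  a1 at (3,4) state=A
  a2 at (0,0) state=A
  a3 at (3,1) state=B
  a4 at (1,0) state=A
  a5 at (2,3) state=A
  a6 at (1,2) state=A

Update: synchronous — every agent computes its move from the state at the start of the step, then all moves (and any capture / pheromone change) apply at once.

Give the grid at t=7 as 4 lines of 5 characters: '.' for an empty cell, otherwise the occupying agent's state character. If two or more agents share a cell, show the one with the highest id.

A.BB.
A.A..
...A.
....A

t=1: a0@(0,1):B a1@(3,4):A a2@(0,0):A a3@(0,2):B a4@(1,0):A a5@(2,3):A a6@(1,2):A
t=2: a0@(0,3):B a1@(3,4):A a2@(0,0):A a3@(0,2):B a4@(1,0):A a5@(2,3):A a6@(1,2):A
t=3: (unchanged — steady state)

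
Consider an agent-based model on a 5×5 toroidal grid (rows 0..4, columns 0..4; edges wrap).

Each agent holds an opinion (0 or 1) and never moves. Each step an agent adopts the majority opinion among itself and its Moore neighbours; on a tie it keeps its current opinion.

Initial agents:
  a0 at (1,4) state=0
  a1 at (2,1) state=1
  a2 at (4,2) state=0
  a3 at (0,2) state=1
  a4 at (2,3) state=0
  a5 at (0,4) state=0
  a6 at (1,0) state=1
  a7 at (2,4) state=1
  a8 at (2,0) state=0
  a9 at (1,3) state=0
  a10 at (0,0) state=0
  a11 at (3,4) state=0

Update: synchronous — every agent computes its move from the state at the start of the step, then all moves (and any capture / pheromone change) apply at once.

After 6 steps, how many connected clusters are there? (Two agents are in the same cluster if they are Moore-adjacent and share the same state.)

t=1: a0@(1,4):0 a1@(2,1):1 a2@(4,2):0 a3@(0,2):0 a4@(2,3):0 a5@(0,4):0 a6@(1,0):0 a7@(2,4):0 a8@(2,0):0 a9@(1,3):0 a10@(0,0):0 a11@(3,4):0
t=2: a0@(1,4):0 a1@(2,1):0 a2@(4,2):0 a3@(0,2):0 a4@(2,3):0 a5@(0,4):0 a6@(1,0):0 a7@(2,4):0 a8@(2,0):0 a9@(1,3):0 a10@(0,0):0 a11@(3,4):0
t=3: (unchanged — steady state)

1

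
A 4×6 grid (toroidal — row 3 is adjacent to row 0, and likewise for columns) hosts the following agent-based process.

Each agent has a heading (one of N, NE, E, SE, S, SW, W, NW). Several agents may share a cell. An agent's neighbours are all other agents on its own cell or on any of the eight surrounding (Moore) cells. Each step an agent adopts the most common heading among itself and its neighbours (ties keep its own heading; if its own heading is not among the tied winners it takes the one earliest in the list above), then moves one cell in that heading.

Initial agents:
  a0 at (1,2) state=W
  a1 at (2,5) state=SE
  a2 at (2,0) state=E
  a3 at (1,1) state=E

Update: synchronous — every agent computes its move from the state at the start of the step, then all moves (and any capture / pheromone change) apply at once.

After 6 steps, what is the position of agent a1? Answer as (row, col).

(1, 5)

t=1: a0@(1,1):W a1@(3,0):SE a2@(2,1):E a3@(1,2):E
t=2: a0@(1,2):E a1@(0,1):SE a2@(2,2):E a3@(1,3):E
t=3: a0@(1,3):E a1@(1,2):SE a2@(2,3):E a3@(1,4):E
t=4: a0@(1,4):E a1@(1,3):E a2@(2,4):E a3@(1,5):E
t=5: a0@(1,5):E a1@(1,4):E a2@(2,5):E a3@(1,0):E
t=6: a0@(1,0):E a1@(1,5):E a2@(2,0):E a3@(1,1):E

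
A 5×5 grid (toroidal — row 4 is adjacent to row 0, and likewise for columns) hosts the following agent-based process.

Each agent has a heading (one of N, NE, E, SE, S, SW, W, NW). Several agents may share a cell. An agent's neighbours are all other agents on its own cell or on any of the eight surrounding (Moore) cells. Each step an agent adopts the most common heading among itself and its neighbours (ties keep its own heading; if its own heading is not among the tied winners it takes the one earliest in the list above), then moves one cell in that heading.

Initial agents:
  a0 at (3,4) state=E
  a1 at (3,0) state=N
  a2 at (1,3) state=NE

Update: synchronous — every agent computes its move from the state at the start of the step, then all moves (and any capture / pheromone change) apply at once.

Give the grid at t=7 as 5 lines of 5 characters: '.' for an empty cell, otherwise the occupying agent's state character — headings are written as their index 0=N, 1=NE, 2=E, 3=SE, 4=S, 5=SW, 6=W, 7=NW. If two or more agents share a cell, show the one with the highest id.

.....
0....
.....
.2...
1....

t=1: a0@(3,0):E a1@(2,0):N a2@(0,4):NE
t=2: a0@(3,1):E a1@(1,0):N a2@(4,0):NE
t=3: a0@(3,2):E a1@(0,0):N a2@(3,1):NE
t=4: a0@(3,3):E a1@(4,0):N a2@(2,2):NE
t=5: a0@(3,4):E a1@(3,0):N a2@(1,3):NE
t=6: a0@(3,0):E a1@(2,0):N a2@(0,4):NE
t=7: a0@(3,1):E a1@(1,0):N a2@(4,0):NE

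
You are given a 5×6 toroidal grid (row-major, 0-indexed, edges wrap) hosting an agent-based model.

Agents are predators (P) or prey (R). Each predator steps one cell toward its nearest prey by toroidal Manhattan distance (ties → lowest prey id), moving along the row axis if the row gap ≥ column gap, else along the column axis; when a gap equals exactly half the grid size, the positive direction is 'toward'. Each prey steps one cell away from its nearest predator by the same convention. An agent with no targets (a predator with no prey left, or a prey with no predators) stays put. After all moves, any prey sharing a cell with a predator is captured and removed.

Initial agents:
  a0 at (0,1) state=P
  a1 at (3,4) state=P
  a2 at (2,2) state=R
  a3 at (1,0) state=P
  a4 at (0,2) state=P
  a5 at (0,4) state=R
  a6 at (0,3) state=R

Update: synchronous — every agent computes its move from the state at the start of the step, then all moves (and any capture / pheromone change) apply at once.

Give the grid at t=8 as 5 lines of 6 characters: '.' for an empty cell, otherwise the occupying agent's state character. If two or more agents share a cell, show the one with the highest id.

...P..
...PP.
....RR
......
......

t=1: a0@(0,2):P a1@(4,4):P a2@(3,2):R a3@(1,1):P a4@(0,3):P a5@(1,4):R a6@(0,4):R
t=2: a0@(4,2):P a1@(0,4):P a2@(2,2):R a3@(2,1):P a4@(0,4):P a5@(2,4):R a6@(1,4):R
t=3: a0@(3,2):P a1@(1,4):P a2@(2,3):R a3@(2,2):P a4@(1,4):P a5@(3,4):R a6@(2,4):R
t=4: a0@(2,2):P a1@(2,4):P a3@(2,3):P a4@(2,4):P a5@(3,5):R a6@(3,4):R
t=5: a0@(2,3):P a1@(3,4):P a3@(3,3):P a4@(3,4):P a5@(4,5):R a6@(4,4):R
t=6: a0@(3,3):P a1@(4,4):P a3@(4,3):P a4@(4,4):P a5@(0,5):R a6@(0,4):R
t=7: a0@(4,3):P a1@(0,4):P a3@(0,3):P a4@(0,4):P a5@(1,5):R a6@(1,4):R
t=8: a0@(0,3):P a1@(1,4):P a3@(1,3):P a4@(1,4):P a5@(2,5):R a6@(2,4):R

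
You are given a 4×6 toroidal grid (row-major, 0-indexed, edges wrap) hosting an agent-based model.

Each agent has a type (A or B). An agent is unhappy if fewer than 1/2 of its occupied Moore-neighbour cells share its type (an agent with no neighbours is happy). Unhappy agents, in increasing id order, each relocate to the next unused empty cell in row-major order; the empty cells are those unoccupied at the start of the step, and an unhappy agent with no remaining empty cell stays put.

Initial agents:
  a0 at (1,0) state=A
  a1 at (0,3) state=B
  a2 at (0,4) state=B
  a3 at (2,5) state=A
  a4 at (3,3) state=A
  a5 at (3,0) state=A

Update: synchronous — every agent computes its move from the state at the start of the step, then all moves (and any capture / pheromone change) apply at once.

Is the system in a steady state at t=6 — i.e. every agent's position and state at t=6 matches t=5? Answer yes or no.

t=1: a0@(1,0):A a1@(0,3):B a2@(0,4):B a3@(2,5):A a4@(0,0):A a5@(3,0):A
t=2: (unchanged — steady state)

yes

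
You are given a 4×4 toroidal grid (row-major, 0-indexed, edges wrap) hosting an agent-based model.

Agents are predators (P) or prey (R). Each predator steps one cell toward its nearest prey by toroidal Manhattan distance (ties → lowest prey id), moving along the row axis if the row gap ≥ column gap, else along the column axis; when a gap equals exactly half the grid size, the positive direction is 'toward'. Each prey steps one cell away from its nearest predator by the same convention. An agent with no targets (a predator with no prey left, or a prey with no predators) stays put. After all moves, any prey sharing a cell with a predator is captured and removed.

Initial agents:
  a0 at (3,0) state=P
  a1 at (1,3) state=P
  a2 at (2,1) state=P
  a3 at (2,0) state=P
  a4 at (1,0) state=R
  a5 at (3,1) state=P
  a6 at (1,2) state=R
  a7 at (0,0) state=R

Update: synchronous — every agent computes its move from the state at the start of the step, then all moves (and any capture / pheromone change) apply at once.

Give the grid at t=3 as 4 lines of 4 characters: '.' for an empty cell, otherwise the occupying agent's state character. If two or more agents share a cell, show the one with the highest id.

t=1: a0@(0,0):P a1@(1,0):P a2@(1,1):P a3@(1,0):P a5@(0,1):P
t=2: (unchanged — steady state)

PP..
PP..
....
....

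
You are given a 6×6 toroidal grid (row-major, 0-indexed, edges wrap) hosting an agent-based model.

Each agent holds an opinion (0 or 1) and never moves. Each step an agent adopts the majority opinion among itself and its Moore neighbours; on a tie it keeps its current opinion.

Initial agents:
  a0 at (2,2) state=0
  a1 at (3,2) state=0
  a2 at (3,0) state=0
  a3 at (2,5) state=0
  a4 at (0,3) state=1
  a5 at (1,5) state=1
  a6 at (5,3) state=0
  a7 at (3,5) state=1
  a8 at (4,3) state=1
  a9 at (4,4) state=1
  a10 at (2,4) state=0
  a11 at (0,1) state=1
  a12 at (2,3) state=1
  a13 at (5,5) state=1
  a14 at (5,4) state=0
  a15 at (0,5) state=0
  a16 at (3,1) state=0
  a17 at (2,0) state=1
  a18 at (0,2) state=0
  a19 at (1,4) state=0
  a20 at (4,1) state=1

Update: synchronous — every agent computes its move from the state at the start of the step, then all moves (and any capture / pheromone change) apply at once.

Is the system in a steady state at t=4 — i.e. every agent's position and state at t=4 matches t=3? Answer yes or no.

no

t=1: a0@(2,2):0 a1@(3,2):0 a2@(3,0):0 a3@(2,5):0 a4@(0,3):0 a5@(1,5):0 a6@(5,3):0 a7@(3,5):1 a8@(4,3):0 a9@(4,4):1 a10@(2,4):0 a11@(0,1):1 a12@(2,3):0 a13@(5,5):1 a14@(5,4):1 a15@(0,5):0 a16@(3,1):0 a17@(2,0):1 a18@(0,2):0 a19@(1,4):0 a20@(4,1):0
t=2: a0@(2,2):0 a1@(3,2):0 a2@(3,0):0 a3@(2,5):0 a4@(0,3):0 a5@(1,5):0 a6@(5,3):0 a7@(3,5):1 a8@(4,3):0 a9@(4,4):1 a10@(2,4):0 a11@(0,1):1 a12@(2,3):0 a13@(5,5):1 a14@(5,4):0 a15@(0,5):0 a16@(3,1):0 a17@(2,0):0 a18@(0,2):0 a19@(1,4):0 a20@(4,1):0
t=3: a0@(2,2):0 a1@(3,2):0 a2@(3,0):0 a3@(2,5):0 a4@(0,3):0 a5@(1,5):0 a6@(5,3):0 a7@(3,5):0 a8@(4,3):0 a9@(4,4):1 a10@(2,4):0 a11@(0,1):1 a12@(2,3):0 a13@(5,5):1 a14@(5,4):0 a15@(0,5):0 a16@(3,1):0 a17@(2,0):0 a18@(0,2):0 a19@(1,4):0 a20@(4,1):0
t=4: a0@(2,2):0 a1@(3,2):0 a2@(3,0):0 a3@(2,5):0 a4@(0,3):0 a5@(1,5):0 a6@(5,3):0 a7@(3,5):0 a8@(4,3):0 a9@(4,4):0 a10@(2,4):0 a11@(0,1):1 a12@(2,3):0 a13@(5,5):1 a14@(5,4):0 a15@(0,5):0 a16@(3,1):0 a17@(2,0):0 a18@(0,2):0 a19@(1,4):0 a20@(4,1):0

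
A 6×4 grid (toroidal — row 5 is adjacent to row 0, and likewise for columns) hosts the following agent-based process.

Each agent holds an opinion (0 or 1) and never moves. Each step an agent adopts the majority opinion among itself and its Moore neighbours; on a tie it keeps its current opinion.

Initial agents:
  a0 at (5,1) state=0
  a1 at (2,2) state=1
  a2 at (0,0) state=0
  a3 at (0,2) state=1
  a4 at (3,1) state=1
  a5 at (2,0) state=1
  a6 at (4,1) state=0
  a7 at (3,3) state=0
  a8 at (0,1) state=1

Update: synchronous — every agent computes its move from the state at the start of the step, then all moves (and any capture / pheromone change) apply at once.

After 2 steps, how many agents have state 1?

6

t=1: a0@(5,1):0 a1@(2,2):1 a2@(0,0):0 a3@(0,2):1 a4@(3,1):1 a5@(2,0):1 a6@(4,1):0 a7@(3,3):1 a8@(0,1):1
t=2: (unchanged — steady state)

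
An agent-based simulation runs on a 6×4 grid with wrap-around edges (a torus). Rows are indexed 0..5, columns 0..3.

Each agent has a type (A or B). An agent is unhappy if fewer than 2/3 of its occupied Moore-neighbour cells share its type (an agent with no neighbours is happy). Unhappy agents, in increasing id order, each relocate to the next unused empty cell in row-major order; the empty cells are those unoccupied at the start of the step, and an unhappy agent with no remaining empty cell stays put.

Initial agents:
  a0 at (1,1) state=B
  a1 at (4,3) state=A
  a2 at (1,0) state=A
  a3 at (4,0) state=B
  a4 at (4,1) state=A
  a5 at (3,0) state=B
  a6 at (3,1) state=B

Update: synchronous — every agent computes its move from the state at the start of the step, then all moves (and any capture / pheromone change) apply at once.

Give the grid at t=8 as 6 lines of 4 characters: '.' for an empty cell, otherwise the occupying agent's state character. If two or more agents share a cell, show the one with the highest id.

t=1: a0@(0,0):B a1@(0,1):A a2@(0,2):A a3@(0,3):B a4@(1,2):A a5@(1,3):B a6@(3,1):B
t=2: a0@(0,0):B a1@(0,1):A a2@(1,0):A a3@(1,1):B a4@(2,0):A a5@(2,1):B a6@(3,1):B
t=3: a0@(0,2):B a1@(0,3):A a2@(1,2):A a3@(1,3):B a4@(2,2):A a5@(2,3):B a6@(3,0):B
t=4: a0@(0,0):B a1@(0,1):A a2@(1,0):A a3@(1,1):B a4@(2,0):A a5@(2,1):B a6@(3,0):B
t=5: a0@(0,2):B a1@(0,3):A a2@(1,2):A a3@(1,3):B a4@(2,2):A a5@(2,3):B a6@(3,1):B
t=6: a0@(0,0):B a1@(0,1):A a2@(1,0):A a3@(1,1):B a4@(2,0):A a5@(2,1):B a6@(3,0):B
t=7: a0@(0,2):B a1@(0,3):A a2@(1,2):A a3@(1,3):B a4@(2,2):A a5@(2,3):B a6@(3,1):B
t=8: a0@(0,0):B a1@(0,1):A a2@(1,0):A a3@(1,1):B a4@(2,0):A a5@(2,1):B a6@(3,0):B

BA..
AB..
AB..
B...
....
....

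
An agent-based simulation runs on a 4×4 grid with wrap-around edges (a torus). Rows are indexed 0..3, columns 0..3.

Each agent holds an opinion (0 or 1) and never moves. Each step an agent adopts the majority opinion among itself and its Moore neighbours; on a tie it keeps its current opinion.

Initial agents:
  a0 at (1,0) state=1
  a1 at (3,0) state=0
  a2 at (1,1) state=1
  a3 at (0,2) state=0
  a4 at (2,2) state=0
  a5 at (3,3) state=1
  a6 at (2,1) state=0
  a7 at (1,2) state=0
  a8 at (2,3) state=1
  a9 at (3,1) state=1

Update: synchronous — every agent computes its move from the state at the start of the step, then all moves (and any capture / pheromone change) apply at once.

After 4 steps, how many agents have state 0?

t=1: a0@(1,0):1 a1@(3,0):1 a2@(1,1):0 a3@(0,2):1 a4@(2,2):1 a5@(3,3):0 a6@(2,1):0 a7@(1,2):0 a8@(2,3):1 a9@(3,1):0
t=2: a0@(1,0):1 a1@(3,0):0 a2@(1,1):0 a3@(0,2):0 a4@(2,2):0 a5@(3,3):1 a6@(2,1):0 a7@(1,2):0 a8@(2,3):1 a9@(3,1):1
t=3: a0@(1,0):1 a1@(3,0):1 a2@(1,1):0 a3@(0,2):0 a4@(2,2):0 a5@(3,3):0 a6@(2,1):0 a7@(1,2):0 a8@(2,3):1 a9@(3,1):0
t=4: a0@(1,0):1 a1@(3,0):0 a2@(1,1):0 a3@(0,2):0 a4@(2,2):0 a5@(3,3):0 a6@(2,1):0 a7@(1,2):0 a8@(2,3):1 a9@(3,1):0

8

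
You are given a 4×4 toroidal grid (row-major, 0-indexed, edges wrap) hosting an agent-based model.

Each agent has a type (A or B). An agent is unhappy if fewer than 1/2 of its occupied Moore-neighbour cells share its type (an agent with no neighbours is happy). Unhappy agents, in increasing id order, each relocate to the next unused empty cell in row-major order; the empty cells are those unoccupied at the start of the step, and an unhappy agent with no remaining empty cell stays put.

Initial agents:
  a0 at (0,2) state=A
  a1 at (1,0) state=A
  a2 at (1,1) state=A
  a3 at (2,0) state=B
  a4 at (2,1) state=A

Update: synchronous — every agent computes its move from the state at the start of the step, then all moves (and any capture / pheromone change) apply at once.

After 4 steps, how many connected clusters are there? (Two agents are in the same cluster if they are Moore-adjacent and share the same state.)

t=1: a0@(0,2):A a1@(1,0):A a2@(1,1):A a3@(0,0):B a4@(2,1):A
t=2: a0@(0,2):A a1@(1,0):A a2@(1,1):A a3@(0,1):B a4@(2,1):A
t=3: a0@(0,2):A a1@(1,0):A a2@(1,1):A a3@(0,0):B a4@(2,1):A
t=4: a0@(0,2):A a1@(1,0):A a2@(1,1):A a3@(0,1):B a4@(2,1):A

2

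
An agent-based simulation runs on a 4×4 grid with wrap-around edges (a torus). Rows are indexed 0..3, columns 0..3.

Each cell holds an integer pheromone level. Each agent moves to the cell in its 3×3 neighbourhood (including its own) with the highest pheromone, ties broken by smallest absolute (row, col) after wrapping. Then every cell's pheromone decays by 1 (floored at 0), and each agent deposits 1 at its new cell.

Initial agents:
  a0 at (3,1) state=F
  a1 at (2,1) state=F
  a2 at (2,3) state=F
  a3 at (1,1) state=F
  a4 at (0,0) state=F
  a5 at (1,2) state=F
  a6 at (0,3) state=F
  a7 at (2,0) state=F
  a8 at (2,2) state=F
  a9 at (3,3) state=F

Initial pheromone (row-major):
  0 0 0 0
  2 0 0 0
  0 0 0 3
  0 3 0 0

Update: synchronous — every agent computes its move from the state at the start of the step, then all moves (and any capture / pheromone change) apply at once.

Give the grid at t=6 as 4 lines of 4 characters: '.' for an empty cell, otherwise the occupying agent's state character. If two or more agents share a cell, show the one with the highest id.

t=1: a0@(3,1) a1@(3,1) a2@(2,3) a3@(1,0) a4@(3,1) a5@(2,3) a6@(1,0) a7@(2,3) a8@(2,3) a9@(2,3) | pheromone: 0 0 0 0 / 3 0 0 0 / 0 0 0 7 / 0 5 0 0
t=2: a0@(3,1) a1@(3,1) a2@(2,3) a3@(2,3) a4@(3,1) a5@(2,3) a6@(2,3) a7@(2,3) a8@(2,3) a9@(2,3) | pheromone: 0 0 0 0 / 2 0 0 0 / 0 0 0 13 / 0 7 0 0
t=3: a0@(3,1) a1@(3,1) a2@(2,3) a3@(2,3) a4@(3,1) a5@(2,3) a6@(2,3) a7@(2,3) a8@(2,3) a9@(2,3) | pheromone: 0 0 0 0 / 1 0 0 0 / 0 0 0 19 / 0 9 0 0
t=4: a0@(3,1) a1@(3,1) a2@(2,3) a3@(2,3) a4@(3,1) a5@(2,3) a6@(2,3) a7@(2,3) a8@(2,3) a9@(2,3) | pheromone: 0 0 0 0 / 0 0 0 0 / 0 0 0 25 / 0 11 0 0
t=5: a0@(3,1) a1@(3,1) a2@(2,3) a3@(2,3) a4@(3,1) a5@(2,3) a6@(2,3) a7@(2,3) a8@(2,3) a9@(2,3) | pheromone: 0 0 0 0 / 0 0 0 0 / 0 0 0 31 / 0 13 0 0
t=6: a0@(3,1) a1@(3,1) a2@(2,3) a3@(2,3) a4@(3,1) a5@(2,3) a6@(2,3) a7@(2,3) a8@(2,3) a9@(2,3) | pheromone: 0 0 0 0 / 0 0 0 0 / 0 0 0 37 / 0 15 0 0

....
....
...F
.F..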